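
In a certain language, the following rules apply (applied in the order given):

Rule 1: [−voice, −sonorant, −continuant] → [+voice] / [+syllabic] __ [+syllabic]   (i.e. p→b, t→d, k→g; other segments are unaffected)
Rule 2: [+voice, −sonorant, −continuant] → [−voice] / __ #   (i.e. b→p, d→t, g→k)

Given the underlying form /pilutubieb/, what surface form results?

piludubiep

Rule 1 (intervocalic voicing): /t/ is a voiceless stop between vowels /u/ and /u/, so it voices to [d]. /pilutubieb/ → piludubieb.
Rule 2 (final devoicing): /b/ is a voiced stop in word-final position, so it devoices to [p]. /piludubieb/ → piludubiep.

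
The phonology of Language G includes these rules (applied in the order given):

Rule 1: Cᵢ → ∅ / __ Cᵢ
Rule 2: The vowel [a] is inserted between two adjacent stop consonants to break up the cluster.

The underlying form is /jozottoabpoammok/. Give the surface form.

jozotoabapoamok

Rule 1 (degemination): /tt/ is a geminate; the first /t/ deletes. /mm/ is a geminate; the first /m/ deletes. /jozottoabpoammok/ → jozotoabpoamok.
Rule 2 (stop-cluster a-epenthesis): /b/ and /p/ form a stop–stop cluster, so [a] is inserted between them. /jozotoabpoamok/ → jozotoabapoamok.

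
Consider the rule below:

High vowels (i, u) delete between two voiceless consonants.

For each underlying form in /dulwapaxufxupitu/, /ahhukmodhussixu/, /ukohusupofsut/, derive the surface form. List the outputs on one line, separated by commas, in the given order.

/dulwapaxufxupitu/: /u/ is a high vowel flanked by voiceless consonants /x/ and /f/, so it deletes. /u/ is a high vowel flanked by voiceless consonants /x/ and /p/, so it deletes. /i/ is a high vowel flanked by voiceless consonants /p/ and /t/, so it deletes. → [dulwapaxfxptu].
/ahhukmodhussixu/: /u/ is a high vowel flanked by voiceless consonants /h/ and /k/, so it deletes. /u/ is a high vowel flanked by voiceless consonants /h/ and /s/, so it deletes. /i/ is a high vowel flanked by voiceless consonants /s/ and /x/, so it deletes. → [ahhkmodhssxu].
/ukohusupofsut/: /u/ is a high vowel flanked by voiceless consonants /h/ and /s/, so it deletes. /u/ is a high vowel flanked by voiceless consonants /s/ and /p/, so it deletes. /u/ is a high vowel flanked by voiceless consonants /s/ and /t/, so it deletes. → [ukohspofst].

dulwapaxfxptu, ahhkmodhssxu, ukohspofst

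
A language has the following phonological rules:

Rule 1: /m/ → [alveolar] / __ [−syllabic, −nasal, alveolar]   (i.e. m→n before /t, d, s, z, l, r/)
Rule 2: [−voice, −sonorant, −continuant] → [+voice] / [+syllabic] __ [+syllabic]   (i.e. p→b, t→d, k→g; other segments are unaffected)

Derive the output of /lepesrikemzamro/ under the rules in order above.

lebesrigenzanro

Rule 1 (nasal place assimilation): /m/ precedes the alveolar consonant /z/, so it assimilates in place to [n]. /m/ precedes the alveolar consonant /r/, so it assimilates in place to [n]. /lepesrikemzamro/ → lepesrikenzanro.
Rule 2 (intervocalic voicing): /p/ is a voiceless stop between vowels /e/ and /e/, so it voices to [b]. /k/ is a voiceless stop between vowels /i/ and /e/, so it voices to [g]. /lepesrikenzanro/ → lebesrigenzanro.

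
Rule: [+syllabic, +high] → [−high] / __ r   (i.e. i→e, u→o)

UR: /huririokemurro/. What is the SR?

horeriokemorro

Scanning /huririokemurro/: /u/ is a high vowel immediately before /r/, so it lowers to [o]; /i/ is a high vowel immediately before /r/, so it lowers to [e]; /i/ at position 6 is not in the conditioning environment; /u/ is a high vowel immediately before /r/, so it lowers to [o].
Result: [horeriokemorro].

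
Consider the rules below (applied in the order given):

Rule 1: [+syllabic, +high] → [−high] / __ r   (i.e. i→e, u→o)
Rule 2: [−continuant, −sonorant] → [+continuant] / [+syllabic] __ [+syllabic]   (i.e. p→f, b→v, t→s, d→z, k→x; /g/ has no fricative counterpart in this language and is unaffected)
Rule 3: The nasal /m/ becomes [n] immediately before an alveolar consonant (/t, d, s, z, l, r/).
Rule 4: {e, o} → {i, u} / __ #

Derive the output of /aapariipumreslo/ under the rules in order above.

aafariifunreslu

Rule 1 (pre-rhotic lowering): no segment meets the environment; /aapariipumreslo/ is unchanged.
Rule 2 (intervocalic spirantization): /p/ is a stop between vowels /a/ and /a/, so it spirantizes to the fricative [f]. /p/ is a stop between vowels /i/ and /u/, so it spirantizes to the fricative [f]. /aapariipumreslo/ → aafariifumreslo.
Rule 3 (nasal place assimilation): /m/ precedes the alveolar consonant /r/, so it assimilates in place to [n]. /aafariifumreslo/ → aafariifunreslo.
Rule 4 (final vowel raising): /o/ is a mid vowel in word-final position, so it raises to [u]. /aafariifunreslo/ → aafariifunreslu.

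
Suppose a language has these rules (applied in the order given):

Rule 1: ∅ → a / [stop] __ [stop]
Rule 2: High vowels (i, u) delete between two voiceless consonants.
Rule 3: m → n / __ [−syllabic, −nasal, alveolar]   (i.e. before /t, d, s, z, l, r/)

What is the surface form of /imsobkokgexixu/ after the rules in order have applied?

Rule 1 (stop-cluster a-epenthesis): /b/ and /k/ form a stop–stop cluster, so [a] is inserted between them. /k/ and /g/ form a stop–stop cluster, so [a] is inserted between them. /imsobkokgexixu/ → imsobakokagexixu.
Rule 2 (high vowel syncope): /i/ is a high vowel flanked by voiceless consonants /x/ and /x/, so it deletes. /imsobakokagexixu/ → imsobakokagexxu.
Rule 3 (nasal place assimilation): /m/ precedes the alveolar consonant /s/, so it assimilates in place to [n]. /imsobakokagexxu/ → insobakokagexxu.

insobakokagexxu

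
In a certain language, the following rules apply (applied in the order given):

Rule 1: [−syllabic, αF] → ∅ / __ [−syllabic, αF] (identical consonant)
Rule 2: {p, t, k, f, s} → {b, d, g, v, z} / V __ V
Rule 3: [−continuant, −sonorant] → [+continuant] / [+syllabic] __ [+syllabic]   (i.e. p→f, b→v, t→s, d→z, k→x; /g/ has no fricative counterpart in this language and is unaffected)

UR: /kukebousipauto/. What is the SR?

Rule 1 (degemination): no segment meets the environment; /kukebousipauto/ is unchanged.
Rule 2 (intervocalic voicing): /k/ is a voiceless obstruent between vowels /u/ and /e/, so it voices to [g]. /s/ is a voiceless obstruent between vowels /u/ and /i/, so it voices to [z]. /p/ is a voiceless obstruent between vowels /i/ and /a/, so it voices to [b]. /t/ is a voiceless obstruent between vowels /u/ and /o/, so it voices to [d]. /kukebousipauto/ → kugebouzibaudo.
Rule 3 (intervocalic spirantization): /b/ is a stop between vowels /e/ and /o/, so it spirantizes to the fricative [v]. /b/ is a stop between vowels /i/ and /a/, so it spirantizes to the fricative [v]. /d/ is a stop between vowels /u/ and /o/, so it spirantizes to the fricative [z]. /kugebouzibaudo/ → kugevouzivauzo.

kugevouzivauzo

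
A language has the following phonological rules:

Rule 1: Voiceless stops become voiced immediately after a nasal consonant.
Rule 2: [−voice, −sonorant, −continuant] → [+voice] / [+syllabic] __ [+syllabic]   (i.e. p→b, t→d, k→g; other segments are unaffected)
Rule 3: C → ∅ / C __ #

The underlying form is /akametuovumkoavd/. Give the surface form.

Rule 1 (post-nasal voicing): /k/ is a voiceless stop immediately after the nasal /m/, so it voices to [g]. /akametuovumkoavd/ → akametuovumgoavd.
Rule 2 (intervocalic voicing): /k/ is a voiceless stop between vowels /a/ and /a/, so it voices to [g]. /t/ is a voiceless stop between vowels /e/ and /u/, so it voices to [d]. /akametuovumgoavd/ → agameduovumgoavd.
Rule 3 (final cluster simplification): /d/ is the second consonant of a word-final cluster /vd/, so it deletes. /agameduovumgoavd/ → agameduovumgoav.

agameduovumgoav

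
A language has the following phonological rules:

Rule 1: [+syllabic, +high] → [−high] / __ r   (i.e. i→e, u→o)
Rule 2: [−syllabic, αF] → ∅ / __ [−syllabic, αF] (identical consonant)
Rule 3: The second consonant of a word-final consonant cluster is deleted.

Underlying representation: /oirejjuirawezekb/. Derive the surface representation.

Rule 1 (pre-rhotic lowering): /i/ is a high vowel immediately before /r/, so it lowers to [e]. /i/ is a high vowel immediately before /r/, so it lowers to [e]. /oirejjuirawezekb/ → oerejjuerawezekb.
Rule 2 (degemination): /jj/ is a geminate; the first /j/ deletes. /oerejjuerawezekb/ → oerejuerawezekb.
Rule 3 (final cluster simplification): /b/ is the second consonant of a word-final cluster /kb/, so it deletes. /oerejuerawezekb/ → oerejuerawezek.

oerejuerawezek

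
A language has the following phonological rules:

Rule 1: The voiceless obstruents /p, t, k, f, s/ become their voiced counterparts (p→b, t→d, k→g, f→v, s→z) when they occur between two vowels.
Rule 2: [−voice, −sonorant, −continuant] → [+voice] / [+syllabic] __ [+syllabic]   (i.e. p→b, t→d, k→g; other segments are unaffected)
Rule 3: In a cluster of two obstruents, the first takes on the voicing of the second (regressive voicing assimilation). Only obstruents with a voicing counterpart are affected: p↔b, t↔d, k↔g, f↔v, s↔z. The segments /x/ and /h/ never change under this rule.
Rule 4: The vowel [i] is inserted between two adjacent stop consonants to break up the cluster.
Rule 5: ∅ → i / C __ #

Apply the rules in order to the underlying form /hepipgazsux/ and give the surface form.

hebibigassuxi

Rule 1 (intervocalic voicing): /p/ is a voiceless obstruent between vowels /e/ and /i/, so it voices to [b]. /hepipgazsux/ → hebipgazsux.
Rule 2 (intervocalic voicing): no segment meets the environment; /hebipgazsux/ is unchanged.
Rule 3 (regressive voicing assimilation): /p/ precedes the voiced obstruent /g/, so it voices to [b] by assimilation. /z/ precedes the voiceless obstruent /s/, so it devoices to [s] by assimilation. /hebipgazsux/ → hebibgassux.
Rule 4 (stop-cluster i-epenthesis): /b/ and /g/ form a stop–stop cluster, so [i] is inserted between them. /hebibgassux/ → hebibigassux.
Rule 5 (final i-epenthesis): the form ends in the consonant /x/, so [i] is inserted word-finally. /hebibigassux/ → hebibigassuxi.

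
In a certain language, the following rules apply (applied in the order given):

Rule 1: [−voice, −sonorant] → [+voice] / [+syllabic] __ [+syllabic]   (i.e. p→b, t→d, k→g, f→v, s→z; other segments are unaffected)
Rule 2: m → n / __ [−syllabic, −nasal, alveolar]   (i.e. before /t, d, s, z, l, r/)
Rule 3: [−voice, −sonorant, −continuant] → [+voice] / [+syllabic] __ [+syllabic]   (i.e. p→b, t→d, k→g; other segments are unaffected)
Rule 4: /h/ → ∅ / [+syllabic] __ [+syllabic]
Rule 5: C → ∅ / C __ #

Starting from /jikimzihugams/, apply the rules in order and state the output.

jiginziugan

Rule 1 (intervocalic voicing): /k/ is a voiceless obstruent between vowels /i/ and /i/, so it voices to [g]. /jikimzihugams/ → jigimzihugams.
Rule 2 (nasal place assimilation): /m/ precedes the alveolar consonant /z/, so it assimilates in place to [n]. /m/ precedes the alveolar consonant /s/, so it assimilates in place to [n]. /jigimzihugams/ → jiginzihugans.
Rule 3 (intervocalic voicing): no segment meets the environment; /jiginzihugans/ is unchanged.
Rule 4 (intervocalic h-deletion): /h/ occurs between vowels /i/ and /u/, so it deletes. /jiginzihugans/ → jiginziugans.
Rule 5 (final cluster simplification): /s/ is the second consonant of a word-final cluster /ns/, so it deletes. /jiginziugans/ → jiginziugan.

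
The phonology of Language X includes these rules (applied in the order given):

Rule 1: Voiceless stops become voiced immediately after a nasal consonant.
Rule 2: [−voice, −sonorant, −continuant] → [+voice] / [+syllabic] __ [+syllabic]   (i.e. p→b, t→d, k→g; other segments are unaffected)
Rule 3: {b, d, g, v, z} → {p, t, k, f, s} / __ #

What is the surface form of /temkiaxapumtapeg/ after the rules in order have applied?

Rule 1 (post-nasal voicing): /k/ is a voiceless stop immediately after the nasal /m/, so it voices to [g]. /t/ is a voiceless stop immediately after the nasal /m/, so it voices to [d]. /temkiaxapumtapeg/ → temgiaxapumdapeg.
Rule 2 (intervocalic voicing): /p/ is a voiceless stop between vowels /a/ and /u/, so it voices to [b]. /p/ is a voiceless stop between vowels /a/ and /e/, so it voices to [b]. /temgiaxapumdapeg/ → temgiaxabumdabeg.
Rule 3 (final devoicing): /g/ is a voiced obstruent in word-final position, so it devoices to [k]. /temgiaxabumdabeg/ → temgiaxabumdabek.

temgiaxabumdabek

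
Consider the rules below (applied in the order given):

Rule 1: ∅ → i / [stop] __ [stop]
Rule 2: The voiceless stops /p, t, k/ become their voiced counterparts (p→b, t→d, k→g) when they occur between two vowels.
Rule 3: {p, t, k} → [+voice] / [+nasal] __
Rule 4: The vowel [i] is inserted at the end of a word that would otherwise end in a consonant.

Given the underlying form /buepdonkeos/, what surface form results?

buebidongeosi

Rule 1 (stop-cluster i-epenthesis): /p/ and /d/ form a stop–stop cluster, so [i] is inserted between them. /buepdonkeos/ → buepidonkeos.
Rule 2 (intervocalic voicing): /p/ is a voiceless stop between vowels /e/ and /i/, so it voices to [b]. /buepidonkeos/ → buebidonkeos.
Rule 3 (post-nasal voicing): /k/ is a voiceless stop immediately after the nasal /n/, so it voices to [g]. /buebidonkeos/ → buebidongeos.
Rule 4 (final i-epenthesis): the form ends in the consonant /s/, so [i] is inserted word-finally. /buebidongeos/ → buebidongeosi.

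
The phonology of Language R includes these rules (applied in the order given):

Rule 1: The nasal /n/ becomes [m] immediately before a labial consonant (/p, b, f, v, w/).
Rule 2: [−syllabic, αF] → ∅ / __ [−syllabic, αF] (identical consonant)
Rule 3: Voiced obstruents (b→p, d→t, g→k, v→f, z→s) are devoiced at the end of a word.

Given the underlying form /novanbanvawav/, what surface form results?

novambamvawaf

Rule 1 (nasal place assimilation): /n/ precedes the labial consonant /b/, so it assimilates in place to [m]. /n/ precedes the labial consonant /v/, so it assimilates in place to [m]. /novanbanvawav/ → novambamvawav.
Rule 2 (degemination): no segment meets the environment; /novambamvawav/ is unchanged.
Rule 3 (final devoicing): /v/ is a voiced obstruent in word-final position, so it devoices to [f]. /novambamvawav/ → novambamvawaf.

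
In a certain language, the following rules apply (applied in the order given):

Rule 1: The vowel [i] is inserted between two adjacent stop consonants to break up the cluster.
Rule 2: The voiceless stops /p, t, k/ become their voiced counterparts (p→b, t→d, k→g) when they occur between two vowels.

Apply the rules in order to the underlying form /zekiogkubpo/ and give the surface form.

zegiogigubibo

Rule 1 (stop-cluster i-epenthesis): /g/ and /k/ form a stop–stop cluster, so [i] is inserted between them. /b/ and /p/ form a stop–stop cluster, so [i] is inserted between them. /zekiogkubpo/ → zekiogikubipo.
Rule 2 (intervocalic voicing): /k/ is a voiceless stop between vowels /e/ and /i/, so it voices to [g]. /k/ is a voiceless stop between vowels /i/ and /u/, so it voices to [g]. /p/ is a voiceless stop between vowels /i/ and /o/, so it voices to [b]. /zekiogikubipo/ → zegiogigubibo.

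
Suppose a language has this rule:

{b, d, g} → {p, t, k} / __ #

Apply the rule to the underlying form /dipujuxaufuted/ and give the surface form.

/d/ is a voiced stop in word-final position, so it devoices to [t].
The other instance of /d/ does not occur in the required environment and remains unchanged.
Surface form: [dipujuxaufutet].

dipujuxaufutet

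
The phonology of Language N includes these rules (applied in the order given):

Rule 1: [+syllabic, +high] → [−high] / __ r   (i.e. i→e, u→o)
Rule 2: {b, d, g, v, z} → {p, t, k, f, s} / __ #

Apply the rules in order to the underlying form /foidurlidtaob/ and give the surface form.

foidorlidtaop

Rule 1 (pre-rhotic lowering): /u/ is a high vowel immediately before /r/, so it lowers to [o]. /foidurlidtaob/ → foidorlidtaob.
Rule 2 (final devoicing): /b/ is a voiced obstruent in word-final position, so it devoices to [p]. /foidorlidtaob/ → foidorlidtaop.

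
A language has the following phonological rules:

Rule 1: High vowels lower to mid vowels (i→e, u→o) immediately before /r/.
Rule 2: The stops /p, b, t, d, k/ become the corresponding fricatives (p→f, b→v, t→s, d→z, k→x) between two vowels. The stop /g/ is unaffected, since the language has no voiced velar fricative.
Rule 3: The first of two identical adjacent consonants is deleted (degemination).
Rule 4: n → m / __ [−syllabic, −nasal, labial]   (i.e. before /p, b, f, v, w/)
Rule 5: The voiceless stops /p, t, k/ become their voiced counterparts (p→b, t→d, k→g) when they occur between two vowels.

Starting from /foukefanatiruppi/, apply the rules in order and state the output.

Rule 1 (pre-rhotic lowering): /i/ is a high vowel immediately before /r/, so it lowers to [e]. /foukefanatiruppi/ → foukefanateruppi.
Rule 2 (intervocalic spirantization): /k/ is a stop between vowels /u/ and /e/, so it spirantizes to the fricative [x]. /t/ is a stop between vowels /a/ and /e/, so it spirantizes to the fricative [s]. /foukefanateruppi/ → fouxefanaseruppi.
Rule 3 (degemination): /pp/ is a geminate; the first /p/ deletes. /fouxefanaseruppi/ → fouxefanaserupi.
Rule 4 (nasal place assimilation): no segment meets the environment; /fouxefanaserupi/ is unchanged.
Rule 5 (intervocalic voicing): /p/ is a voiceless stop between vowels /u/ and /i/, so it voices to [b]. /fouxefanaserupi/ → fouxefanaserubi.

fouxefanaserubi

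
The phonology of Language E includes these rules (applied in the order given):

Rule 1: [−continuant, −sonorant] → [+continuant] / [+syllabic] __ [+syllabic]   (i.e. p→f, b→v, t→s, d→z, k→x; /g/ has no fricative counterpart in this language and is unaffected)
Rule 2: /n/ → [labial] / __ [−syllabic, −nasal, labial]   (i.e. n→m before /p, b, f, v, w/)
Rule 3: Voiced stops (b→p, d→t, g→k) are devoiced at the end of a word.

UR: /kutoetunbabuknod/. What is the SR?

Rule 1 (intervocalic spirantization): /t/ is a stop between vowels /u/ and /o/, so it spirantizes to the fricative [s]. /t/ is a stop between vowels /e/ and /u/, so it spirantizes to the fricative [s]. /b/ is a stop between vowels /a/ and /u/, so it spirantizes to the fricative [v]. /kutoetunbabuknod/ → kusoesunbavuknod.
Rule 2 (nasal place assimilation): /n/ precedes the labial consonant /b/, so it assimilates in place to [m]. /kusoesunbavuknod/ → kusoesumbavuknod.
Rule 3 (final devoicing): /d/ is a voiced stop in word-final position, so it devoices to [t]. /kusoesumbavuknod/ → kusoesumbavuknot.

kusoesumbavuknot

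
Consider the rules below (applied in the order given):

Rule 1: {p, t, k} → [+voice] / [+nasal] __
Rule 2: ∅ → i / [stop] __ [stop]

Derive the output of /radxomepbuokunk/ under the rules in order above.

Rule 1 (post-nasal voicing): /k/ is a voiceless stop immediately after the nasal /n/, so it voices to [g]. /radxomepbuokunk/ → radxomepbuokung.
Rule 2 (stop-cluster i-epenthesis): /p/ and /b/ form a stop–stop cluster, so [i] is inserted between them. /radxomepbuokung/ → radxomepibuokung.

radxomepibuokung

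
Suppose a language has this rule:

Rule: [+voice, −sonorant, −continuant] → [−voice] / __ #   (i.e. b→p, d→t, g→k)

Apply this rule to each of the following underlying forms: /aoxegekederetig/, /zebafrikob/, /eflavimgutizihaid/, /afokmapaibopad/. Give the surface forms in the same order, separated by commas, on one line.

/aoxegekederetig/: /g/ is a voiced stop in word-final position, so it devoices to [k]. → [aoxegekederetik].
/zebafrikob/: /b/ is a voiced stop in word-final position, so it devoices to [p]. → [zebafrikop].
/eflavimgutizihaid/: /d/ is a voiced stop in word-final position, so it devoices to [t]. → [eflavimgutizihait].
/afokmapaibopad/: /d/ is a voiced stop in word-final position, so it devoices to [t]. → [afokmapaibopat].

aoxegekederetik, zebafrikop, eflavimgutizihait, afokmapaibopat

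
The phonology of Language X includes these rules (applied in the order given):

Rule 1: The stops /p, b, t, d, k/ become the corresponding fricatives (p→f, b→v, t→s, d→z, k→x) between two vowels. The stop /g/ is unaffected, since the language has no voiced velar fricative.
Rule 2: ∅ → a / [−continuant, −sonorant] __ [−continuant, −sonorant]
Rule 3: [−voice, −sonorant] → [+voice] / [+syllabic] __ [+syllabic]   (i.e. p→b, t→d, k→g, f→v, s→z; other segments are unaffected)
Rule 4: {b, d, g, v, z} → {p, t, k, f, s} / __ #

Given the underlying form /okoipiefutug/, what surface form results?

Rule 1 (intervocalic spirantization): /k/ is a stop between vowels /o/ and /o/, so it spirantizes to the fricative [x]. /p/ is a stop between vowels /i/ and /i/, so it spirantizes to the fricative [f]. /t/ is a stop between vowels /u/ and /u/, so it spirantizes to the fricative [s]. /okoipiefutug/ → oxoifiefusug.
Rule 2 (stop-cluster a-epenthesis): no segment meets the environment; /oxoifiefusug/ is unchanged.
Rule 3 (intervocalic voicing): /f/ is a voiceless obstruent between vowels /i/ and /i/, so it voices to [v]. /f/ is a voiceless obstruent between vowels /e/ and /u/, so it voices to [v]. /s/ is a voiceless obstruent between vowels /u/ and /u/, so it voices to [z]. /oxoifiefusug/ → oxoivievuzug.
Rule 4 (final devoicing): /g/ is a voiced obstruent in word-final position, so it devoices to [k]. /oxoivievuzug/ → oxoivievuzuk.

oxoivievuzuk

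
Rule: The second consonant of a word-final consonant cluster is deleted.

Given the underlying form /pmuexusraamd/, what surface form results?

pmuexusraam

/d/ is the second consonant of a word-final cluster /md/, so it deletes.
Surface form: [pmuexusraam].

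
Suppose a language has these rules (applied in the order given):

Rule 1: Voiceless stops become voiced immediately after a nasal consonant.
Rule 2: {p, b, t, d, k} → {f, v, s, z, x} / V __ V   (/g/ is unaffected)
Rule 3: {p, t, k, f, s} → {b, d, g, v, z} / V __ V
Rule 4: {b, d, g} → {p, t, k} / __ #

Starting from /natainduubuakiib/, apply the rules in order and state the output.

Rule 1 (post-nasal voicing): no segment meets the environment; /natainduubuakiib/ is unchanged.
Rule 2 (intervocalic spirantization): /t/ is a stop between vowels /a/ and /a/, so it spirantizes to the fricative [s]. /b/ is a stop between vowels /u/ and /u/, so it spirantizes to the fricative [v]. /k/ is a stop between vowels /a/ and /i/, so it spirantizes to the fricative [x]. /natainduubuakiib/ → nasainduuvuaxiib.
Rule 3 (intervocalic voicing): /s/ is a voiceless obstruent between vowels /a/ and /a/, so it voices to [z]. /nasainduuvuaxiib/ → nazainduuvuaxiib.
Rule 4 (final devoicing): /b/ is a voiced stop in word-final position, so it devoices to [p]. /nazainduuvuaxiib/ → nazainduuvuaxiip.

nazainduuvuaxiip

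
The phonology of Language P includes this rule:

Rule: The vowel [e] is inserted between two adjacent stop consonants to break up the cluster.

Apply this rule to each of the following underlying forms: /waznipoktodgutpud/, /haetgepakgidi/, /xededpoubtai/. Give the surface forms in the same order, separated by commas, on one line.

waznipoketodegutepud, haetegepakegidi, xededepoubetai

/waznipoktodgutpud/: /k/ and /t/ form a stop–stop cluster, so [e] is inserted between them. /d/ and /g/ form a stop–stop cluster, so [e] is inserted between them. /t/ and /p/ form a stop–stop cluster, so [e] is inserted between them. → [waznipoketodegutepud].
/haetgepakgidi/: /t/ and /g/ form a stop–stop cluster, so [e] is inserted between them. /k/ and /g/ form a stop–stop cluster, so [e] is inserted between them. → [haetegepakegidi].
/xededpoubtai/: /d/ and /p/ form a stop–stop cluster, so [e] is inserted between them. /b/ and /t/ form a stop–stop cluster, so [e] is inserted between them. → [xededepoubetai].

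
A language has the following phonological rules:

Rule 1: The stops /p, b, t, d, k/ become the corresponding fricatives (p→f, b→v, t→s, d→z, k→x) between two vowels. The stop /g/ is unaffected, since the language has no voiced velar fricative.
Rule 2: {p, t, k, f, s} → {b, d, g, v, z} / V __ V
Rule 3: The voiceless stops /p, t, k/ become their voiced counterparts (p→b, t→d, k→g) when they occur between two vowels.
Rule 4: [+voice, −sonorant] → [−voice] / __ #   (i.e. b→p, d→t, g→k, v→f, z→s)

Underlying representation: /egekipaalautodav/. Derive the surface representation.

egexivaalauzozaf

Rule 1 (intervocalic spirantization): /k/ is a stop between vowels /e/ and /i/, so it spirantizes to the fricative [x]. /p/ is a stop between vowels /i/ and /a/, so it spirantizes to the fricative [f]. /t/ is a stop between vowels /u/ and /o/, so it spirantizes to the fricative [s]. /d/ is a stop between vowels /o/ and /a/, so it spirantizes to the fricative [z]. /egekipaalautodav/ → egexifaalausozav.
Rule 2 (intervocalic voicing): /f/ is a voiceless obstruent between vowels /i/ and /a/, so it voices to [v]. /s/ is a voiceless obstruent between vowels /u/ and /o/, so it voices to [z]. /egexifaalausozav/ → egexivaalauzozav.
Rule 3 (intervocalic voicing): no segment meets the environment; /egexivaalauzozav/ is unchanged.
Rule 4 (final devoicing): /v/ is a voiced obstruent in word-final position, so it devoices to [f]. /egexivaalauzozav/ → egexivaalauzozaf.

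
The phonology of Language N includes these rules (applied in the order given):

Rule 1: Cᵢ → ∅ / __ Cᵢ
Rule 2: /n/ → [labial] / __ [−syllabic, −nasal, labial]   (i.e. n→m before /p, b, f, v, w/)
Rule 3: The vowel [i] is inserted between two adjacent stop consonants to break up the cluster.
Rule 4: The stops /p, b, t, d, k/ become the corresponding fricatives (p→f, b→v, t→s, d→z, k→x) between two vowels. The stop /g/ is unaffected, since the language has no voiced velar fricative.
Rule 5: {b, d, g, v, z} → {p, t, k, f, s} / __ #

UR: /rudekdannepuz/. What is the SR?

Rule 1 (degemination): /nn/ is a geminate; the first /n/ deletes. /rudekdannepuz/ → rudekdanepuz.
Rule 2 (nasal place assimilation): no segment meets the environment; /rudekdanepuz/ is unchanged.
Rule 3 (stop-cluster i-epenthesis): /k/ and /d/ form a stop–stop cluster, so [i] is inserted between them. /rudekdanepuz/ → rudekidanepuz.
Rule 4 (intervocalic spirantization): /d/ is a stop between vowels /u/ and /e/, so it spirantizes to the fricative [z]. /k/ is a stop between vowels /e/ and /i/, so it spirantizes to the fricative [x]. /d/ is a stop between vowels /i/ and /a/, so it spirantizes to the fricative [z]. /p/ is a stop between vowels /e/ and /u/, so it spirantizes to the fricative [f]. /rudekidanepuz/ → ruzexizanefuz.
Rule 5 (final devoicing): /z/ is a voiced obstruent in word-final position, so it devoices to [s]. /ruzexizanefuz/ → ruzexizanefus.

ruzexizanefus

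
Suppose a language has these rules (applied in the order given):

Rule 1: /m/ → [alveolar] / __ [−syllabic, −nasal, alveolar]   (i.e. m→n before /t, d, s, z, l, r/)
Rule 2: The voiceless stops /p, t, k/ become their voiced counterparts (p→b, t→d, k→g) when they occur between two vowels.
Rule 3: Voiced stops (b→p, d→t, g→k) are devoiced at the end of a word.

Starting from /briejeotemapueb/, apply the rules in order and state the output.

Rule 1 (nasal place assimilation): no segment meets the environment; /briejeotemapueb/ is unchanged.
Rule 2 (intervocalic voicing): /t/ is a voiceless stop between vowels /o/ and /e/, so it voices to [d]. /p/ is a voiceless stop between vowels /a/ and /u/, so it voices to [b]. /briejeotemapueb/ → briejeodemabueb.
Rule 3 (final devoicing): /b/ is a voiced stop in word-final position, so it devoices to [p]. /briejeodemabueb/ → briejeodemabuep.

briejeodemabuep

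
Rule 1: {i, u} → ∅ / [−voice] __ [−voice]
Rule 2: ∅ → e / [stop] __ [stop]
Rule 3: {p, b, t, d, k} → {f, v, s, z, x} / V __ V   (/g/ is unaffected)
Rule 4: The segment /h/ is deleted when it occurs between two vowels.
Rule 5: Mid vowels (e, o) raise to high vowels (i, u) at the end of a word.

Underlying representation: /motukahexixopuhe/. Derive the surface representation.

mosexaexxophi

Rule 1 (high vowel syncope): /u/ is a high vowel flanked by voiceless consonants /t/ and /k/, so it deletes. /i/ is a high vowel flanked by voiceless consonants /x/ and /x/, so it deletes. /u/ is a high vowel flanked by voiceless consonants /p/ and /h/, so it deletes. /motukahexixopuhe/ → motkahexxophe.
Rule 2 (stop-cluster e-epenthesis): /t/ and /k/ form a stop–stop cluster, so [e] is inserted between them. /motkahexxophe/ → motekahexxophe.
Rule 3 (intervocalic spirantization): /t/ is a stop between vowels /o/ and /e/, so it spirantizes to the fricative [s]. /k/ is a stop between vowels /e/ and /a/, so it spirantizes to the fricative [x]. /motekahexxophe/ → mosexahexxophe.
Rule 4 (intervocalic h-deletion): /h/ occurs between vowels /a/ and /e/, so it deletes. /mosexahexxophe/ → mosexaexxophe.
Rule 5 (final vowel raising): /e/ is a mid vowel in word-final position, so it raises to [i]. /mosexaexxophe/ → mosexaexxophi.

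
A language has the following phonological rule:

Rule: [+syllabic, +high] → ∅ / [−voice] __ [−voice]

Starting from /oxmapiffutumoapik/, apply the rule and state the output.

/i/ is a high vowel flanked by voiceless consonants /p/ and /f/, so it deletes.
/u/ is a high vowel flanked by voiceless consonants /f/ and /t/, so it deletes.
/i/ is a high vowel flanked by voiceless consonants /p/ and /k/, so it deletes.
Surface form: [oxmapfftumoapk].

oxmapfftumoapk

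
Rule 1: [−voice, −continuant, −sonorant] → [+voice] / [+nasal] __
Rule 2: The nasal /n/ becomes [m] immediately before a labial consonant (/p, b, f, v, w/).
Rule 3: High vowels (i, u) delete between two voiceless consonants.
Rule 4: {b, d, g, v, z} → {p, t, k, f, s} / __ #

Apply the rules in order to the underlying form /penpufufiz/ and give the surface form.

Rule 1 (post-nasal voicing): /p/ is a voiceless stop immediately after the nasal /n/, so it voices to [b]. /penpufufiz/ → penbufufiz.
Rule 2 (nasal place assimilation): /n/ precedes the labial consonant /b/, so it assimilates in place to [m]. /penbufufiz/ → pembufufiz.
Rule 3 (high vowel syncope): /u/ is a high vowel flanked by voiceless consonants /f/ and /f/, so it deletes. /pembufufiz/ → pembuffiz.
Rule 4 (final devoicing): /z/ is a voiced obstruent in word-final position, so it devoices to [s]. /pembuffiz/ → pembuffis.

pembuffis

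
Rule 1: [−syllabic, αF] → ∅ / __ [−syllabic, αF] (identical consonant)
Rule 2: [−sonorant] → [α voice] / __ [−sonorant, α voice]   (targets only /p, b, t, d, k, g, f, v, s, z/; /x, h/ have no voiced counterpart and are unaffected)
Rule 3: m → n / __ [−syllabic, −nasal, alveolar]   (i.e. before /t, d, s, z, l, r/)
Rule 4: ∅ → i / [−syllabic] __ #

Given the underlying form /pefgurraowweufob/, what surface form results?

pevguraoweufobi

Rule 1 (degemination): /rr/ is a geminate; the first /r/ deletes. /ww/ is a geminate; the first /w/ deletes. /pefgurraowweufob/ → pefguraoweufob.
Rule 2 (regressive voicing assimilation): /f/ precedes the voiced obstruent /g/, so it voices to [v] by assimilation. /pefguraoweufob/ → pevguraoweufob.
Rule 3 (nasal place assimilation): no segment meets the environment; /pevguraoweufob/ is unchanged.
Rule 4 (final i-epenthesis): the form ends in the consonant /b/, so [i] is inserted word-finally. /pevguraoweufob/ → pevguraoweufobi.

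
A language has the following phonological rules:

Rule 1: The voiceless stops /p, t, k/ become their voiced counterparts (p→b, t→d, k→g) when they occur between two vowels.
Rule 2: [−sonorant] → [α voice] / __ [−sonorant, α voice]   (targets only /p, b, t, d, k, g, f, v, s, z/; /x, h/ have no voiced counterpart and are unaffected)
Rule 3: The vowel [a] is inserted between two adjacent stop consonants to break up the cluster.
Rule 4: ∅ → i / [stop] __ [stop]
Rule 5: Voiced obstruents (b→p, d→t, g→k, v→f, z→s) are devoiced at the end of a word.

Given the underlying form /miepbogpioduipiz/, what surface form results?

miebabokapioduibis

Rule 1 (intervocalic voicing): /p/ is a voiceless stop between vowels /i/ and /i/, so it voices to [b]. /miepbogpioduipiz/ → miepbogpioduibiz.
Rule 2 (regressive voicing assimilation): /p/ precedes the voiced obstruent /b/, so it voices to [b] by assimilation. /g/ precedes the voiceless obstruent /p/, so it devoices to [k] by assimilation. /miepbogpioduibiz/ → miebbokpioduibiz.
Rule 3 (stop-cluster a-epenthesis): /b/ and /b/ form a stop–stop cluster, so [a] is inserted between them. /k/ and /p/ form a stop–stop cluster, so [a] is inserted between them. /miebbokpioduibiz/ → miebabokapioduibiz.
Rule 4 (stop-cluster i-epenthesis): no segment meets the environment; /miebabokapioduibiz/ is unchanged.
Rule 5 (final devoicing): /z/ is a voiced obstruent in word-final position, so it devoices to [s]. /miebabokapioduibiz/ → miebabokapioduibis.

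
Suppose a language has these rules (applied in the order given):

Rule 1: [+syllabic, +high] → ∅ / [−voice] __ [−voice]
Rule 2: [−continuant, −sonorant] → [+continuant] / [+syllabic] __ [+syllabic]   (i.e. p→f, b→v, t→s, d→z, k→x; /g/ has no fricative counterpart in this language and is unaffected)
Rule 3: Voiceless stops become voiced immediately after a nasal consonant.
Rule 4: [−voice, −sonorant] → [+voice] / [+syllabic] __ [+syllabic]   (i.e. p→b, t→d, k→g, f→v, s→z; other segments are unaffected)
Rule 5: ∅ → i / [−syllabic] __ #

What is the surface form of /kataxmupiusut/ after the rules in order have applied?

Rule 1 (high vowel syncope): /u/ is a high vowel flanked by voiceless consonants /s/ and /t/, so it deletes. /kataxmupiusut/ → kataxmupiust.
Rule 2 (intervocalic spirantization): /t/ is a stop between vowels /a/ and /a/, so it spirantizes to the fricative [s]. /p/ is a stop between vowels /u/ and /i/, so it spirantizes to the fricative [f]. /kataxmupiust/ → kasaxmufiust.
Rule 3 (post-nasal voicing): no segment meets the environment; /kasaxmufiust/ is unchanged.
Rule 4 (intervocalic voicing): /s/ is a voiceless obstruent between vowels /a/ and /a/, so it voices to [z]. /f/ is a voiceless obstruent between vowels /u/ and /i/, so it voices to [v]. /kasaxmufiust/ → kazaxmuviust.
Rule 5 (final i-epenthesis): the form ends in the consonant /t/, so [i] is inserted word-finally. /kazaxmuviust/ → kazaxmuviusti.

kazaxmuviusti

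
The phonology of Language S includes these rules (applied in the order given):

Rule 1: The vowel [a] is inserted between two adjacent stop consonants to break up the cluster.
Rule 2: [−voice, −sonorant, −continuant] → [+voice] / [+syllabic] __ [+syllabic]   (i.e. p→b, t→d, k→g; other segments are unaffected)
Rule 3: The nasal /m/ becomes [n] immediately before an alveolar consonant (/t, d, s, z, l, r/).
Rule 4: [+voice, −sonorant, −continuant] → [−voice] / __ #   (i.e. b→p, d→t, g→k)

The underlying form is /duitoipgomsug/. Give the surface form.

duidoibagonsuk

Rule 1 (stop-cluster a-epenthesis): /p/ and /g/ form a stop–stop cluster, so [a] is inserted between them. /duitoipgomsug/ → duitoipagomsug.
Rule 2 (intervocalic voicing): /t/ is a voiceless stop between vowels /i/ and /o/, so it voices to [d]. /p/ is a voiceless stop between vowels /i/ and /a/, so it voices to [b]. /duitoipagomsug/ → duidoibagomsug.
Rule 3 (nasal place assimilation): /m/ precedes the alveolar consonant /s/, so it assimilates in place to [n]. /duidoibagomsug/ → duidoibagonsug.
Rule 4 (final devoicing): /g/ is a voiced stop in word-final position, so it devoices to [k]. /duidoibagonsug/ → duidoibagonsuk.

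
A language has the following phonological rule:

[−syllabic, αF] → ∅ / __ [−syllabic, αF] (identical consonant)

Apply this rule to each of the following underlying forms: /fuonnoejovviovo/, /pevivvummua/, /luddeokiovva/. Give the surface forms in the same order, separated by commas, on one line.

/fuonnoejovviovo/: /nn/ is a geminate; the first /n/ deletes. /vv/ is a geminate; the first /v/ deletes. → [fuonoejoviovo].
/pevivvummua/: /vv/ is a geminate; the first /v/ deletes. /mm/ is a geminate; the first /m/ deletes. → [pevivumua].
/luddeokiovva/: /dd/ is a geminate; the first /d/ deletes. /vv/ is a geminate; the first /v/ deletes. → [ludeokiova].

fuonoejoviovo, pevivumua, ludeokiova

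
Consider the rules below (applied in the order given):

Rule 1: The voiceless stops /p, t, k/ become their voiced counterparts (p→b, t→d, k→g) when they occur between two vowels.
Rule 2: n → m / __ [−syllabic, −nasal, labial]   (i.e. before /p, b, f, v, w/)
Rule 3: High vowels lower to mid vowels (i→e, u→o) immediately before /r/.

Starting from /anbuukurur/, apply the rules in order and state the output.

ambuugoror

Rule 1 (intervocalic voicing): /k/ is a voiceless stop between vowels /u/ and /u/, so it voices to [g]. /anbuukurur/ → anbuugurur.
Rule 2 (nasal place assimilation): /n/ precedes the labial consonant /b/, so it assimilates in place to [m]. /anbuugurur/ → ambuugurur.
Rule 3 (pre-rhotic lowering): /u/ is a high vowel immediately before /r/, so it lowers to [o]. /u/ is a high vowel immediately before /r/, so it lowers to [o]. /ambuugurur/ → ambuugoror.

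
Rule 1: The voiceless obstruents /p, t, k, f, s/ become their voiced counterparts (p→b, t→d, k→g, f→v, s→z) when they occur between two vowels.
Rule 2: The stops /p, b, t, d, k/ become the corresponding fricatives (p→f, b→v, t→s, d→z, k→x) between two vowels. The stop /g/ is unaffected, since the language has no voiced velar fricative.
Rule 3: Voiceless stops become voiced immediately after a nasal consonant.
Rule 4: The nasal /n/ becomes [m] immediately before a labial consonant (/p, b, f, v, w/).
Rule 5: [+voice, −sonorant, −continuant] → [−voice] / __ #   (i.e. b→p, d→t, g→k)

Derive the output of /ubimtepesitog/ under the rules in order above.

uvimdevezizok

Rule 1 (intervocalic voicing): /p/ is a voiceless obstruent between vowels /e/ and /e/, so it voices to [b]. /s/ is a voiceless obstruent between vowels /e/ and /i/, so it voices to [z]. /t/ is a voiceless obstruent between vowels /i/ and /o/, so it voices to [d]. /ubimtepesitog/ → ubimtebezidog.
Rule 2 (intervocalic spirantization): /b/ is a stop between vowels /u/ and /i/, so it spirantizes to the fricative [v]. /b/ is a stop between vowels /e/ and /e/, so it spirantizes to the fricative [v]. /d/ is a stop between vowels /i/ and /o/, so it spirantizes to the fricative [z]. /ubimtebezidog/ → uvimtevezizog.
Rule 3 (post-nasal voicing): /t/ is a voiceless stop immediately after the nasal /m/, so it voices to [d]. /uvimtevezizog/ → uvimdevezizog.
Rule 4 (nasal place assimilation): no segment meets the environment; /uvimdevezizog/ is unchanged.
Rule 5 (final devoicing): /g/ is a voiced stop in word-final position, so it devoices to [k]. /uvimdevezizog/ → uvimdevezizok.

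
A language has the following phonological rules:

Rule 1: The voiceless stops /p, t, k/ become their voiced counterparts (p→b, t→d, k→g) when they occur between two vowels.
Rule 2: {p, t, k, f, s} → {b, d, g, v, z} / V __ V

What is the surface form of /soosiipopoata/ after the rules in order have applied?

sooziiboboada

Rule 1 (intervocalic voicing): /p/ is a voiceless stop between vowels /i/ and /o/, so it voices to [b]. /p/ is a voiceless stop between vowels /o/ and /o/, so it voices to [b]. /t/ is a voiceless stop between vowels /a/ and /a/, so it voices to [d]. /soosiipopoata/ → soosiiboboada.
Rule 2 (intervocalic voicing): /s/ is a voiceless obstruent between vowels /o/ and /i/, so it voices to [z]. /soosiiboboada/ → sooziiboboada.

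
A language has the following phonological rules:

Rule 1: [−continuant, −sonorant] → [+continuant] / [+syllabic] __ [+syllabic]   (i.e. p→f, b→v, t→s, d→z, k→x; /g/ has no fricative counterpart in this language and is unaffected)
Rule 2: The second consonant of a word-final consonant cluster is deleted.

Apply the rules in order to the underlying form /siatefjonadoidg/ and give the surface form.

siasefjonazoid

Rule 1 (intervocalic spirantization): /t/ is a stop between vowels /a/ and /e/, so it spirantizes to the fricative [s]. /d/ is a stop between vowels /a/ and /o/, so it spirantizes to the fricative [z]. /siatefjonadoidg/ → siasefjonazoidg.
Rule 2 (final cluster simplification): /g/ is the second consonant of a word-final cluster /dg/, so it deletes. /siasefjonazoidg/ → siasefjonazoid.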